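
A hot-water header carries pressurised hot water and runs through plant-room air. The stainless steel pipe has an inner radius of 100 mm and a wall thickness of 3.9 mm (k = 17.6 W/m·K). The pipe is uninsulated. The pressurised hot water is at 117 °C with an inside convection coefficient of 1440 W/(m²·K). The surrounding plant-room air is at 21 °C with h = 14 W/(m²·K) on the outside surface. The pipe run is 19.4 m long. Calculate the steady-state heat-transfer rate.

Q ≈ 16800 W

Treating each annulus and film as a series resistance:
R_inner film = 1/(h_i·2πr₁L) = 1/(1440×2π×0.1×19.4) = 5.697×10^-5 K/W
R_stainless steel pipe wall = ln(103.9/100)/(2π×17.6×19.4) = 1.783×10^-5 K/W
R_outer film = 1/(h_o·2πr_oL) = 1/(14×2π×0.1039×19.4) = 0.00564 K/W
R_total = 0.005715 K/W
Q = ΔT/R_total = 96/0.005715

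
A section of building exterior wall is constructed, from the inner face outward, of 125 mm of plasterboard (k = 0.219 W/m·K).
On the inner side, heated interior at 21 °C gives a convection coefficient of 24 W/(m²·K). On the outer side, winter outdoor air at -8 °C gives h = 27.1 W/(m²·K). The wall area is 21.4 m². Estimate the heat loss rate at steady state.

Q ≈ 956 W

Thermal resistances in series:
R_inner film = 1/(h_i·A) = 1/(24×21.4) = 0.001947 K/W
R_plasterboard = L/(kA) = 0.125/(0.219×21.4) = 0.02667 K/W
R_outer film = 1/(h_o·A) = 1/(27.1×21.4) = 0.001724 K/W
R_total = 0.03034 K/W
Q = ΔT / R_total = 29 / 0.03034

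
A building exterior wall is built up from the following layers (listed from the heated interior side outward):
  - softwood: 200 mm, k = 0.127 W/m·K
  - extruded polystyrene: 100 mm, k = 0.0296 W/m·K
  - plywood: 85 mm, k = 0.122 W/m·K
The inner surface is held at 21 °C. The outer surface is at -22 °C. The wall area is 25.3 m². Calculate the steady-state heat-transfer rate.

Series thermal resistances:
R_softwood = L/(kA) = 0.2/(0.127×25.3) = 0.06225 K/W
R_extruded polystyrene = L/(kA) = 0.1/(0.0296×25.3) = 0.1335 K/W
R_plywood = L/(kA) = 0.085/(0.122×25.3) = 0.02754 K/W
R_total = 0.2233 K/W
Q = ΔT / R_total = 43 / 0.2233

Q ≈ 193 W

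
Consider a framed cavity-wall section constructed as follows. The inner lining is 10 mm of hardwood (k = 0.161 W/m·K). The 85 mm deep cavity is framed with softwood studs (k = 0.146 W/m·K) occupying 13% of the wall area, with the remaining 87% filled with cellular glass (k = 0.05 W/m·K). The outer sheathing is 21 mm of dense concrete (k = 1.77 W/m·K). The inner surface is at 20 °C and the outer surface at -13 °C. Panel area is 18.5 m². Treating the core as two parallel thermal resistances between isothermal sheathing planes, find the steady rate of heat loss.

Sheathing layers in series; stud and cavity paths in parallel between them.
R_inner = 0.01/(0.161×18.5) = 0.003357 K/W
R_stud  = 0.085/(0.146×0.13×18.5) = 0.2421 K/W
R_cav   = 0.085/(0.05×0.87×18.5) = 0.1056 K/W
1/R_core = 1/R_stud + 1/R_cav → R_core = 0.07354 K/W
R_outer = 0.021/(1.77×18.5) = 6.413×10^-4 K/W
R_total = 0.07754 K/W
Q = ΔT/R_total = 33/0.07754

Q ≈ 426 W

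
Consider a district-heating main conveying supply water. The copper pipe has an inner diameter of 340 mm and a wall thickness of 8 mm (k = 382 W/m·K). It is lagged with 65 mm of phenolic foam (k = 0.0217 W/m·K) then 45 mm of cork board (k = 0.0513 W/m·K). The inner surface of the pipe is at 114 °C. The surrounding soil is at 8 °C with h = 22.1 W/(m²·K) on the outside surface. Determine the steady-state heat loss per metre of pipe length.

Cylindrical conduction, so R = ln(r₂/r₁)/(2πkL) per layer, in series:
R_copper pipe wall = ln(178/170)/(2π×382×1) = 1.916×10^-5 K/W
R_phenolic foam = ln(243/178)/(2π×0.0217×1) = 2.283 K/W
R_cork board = ln(288/243)/(2π×0.0513×1) = 0.5271 K/W
R_outer film = 1/(h_o·2πr_oL) = 1/(22.1×2π×0.288×1) = 0.02501 K/W
R_total = 2.835 K/W
Q = ΔT/R_total = 106/2.835

q′ ≈ 37.4 W/m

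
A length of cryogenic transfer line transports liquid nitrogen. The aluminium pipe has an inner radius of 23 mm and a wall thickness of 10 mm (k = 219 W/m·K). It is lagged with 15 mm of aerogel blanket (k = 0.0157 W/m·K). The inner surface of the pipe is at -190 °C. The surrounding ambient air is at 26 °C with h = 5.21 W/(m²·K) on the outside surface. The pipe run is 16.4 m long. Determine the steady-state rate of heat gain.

Radial resistances (cylindrical: R_cond = ln(r_o/r_i)/(2πkL), R_conv = 1/(h·2πrL)):
R_aluminium pipe wall = ln(33/23)/(2π×219×16.4) = 1.6×10^-5 K/W
R_aerogel blanket = ln(48/33)/(2π×0.0157×16.4) = 0.2316 K/W
R_outer film = 1/(h_o·2πr_oL) = 1/(5.21×2π×0.048×16.4) = 0.03881 K/W
R_total = 0.2704 K/W
Q = ΔT/R_total = 216/0.2704

Q ≈ 799 W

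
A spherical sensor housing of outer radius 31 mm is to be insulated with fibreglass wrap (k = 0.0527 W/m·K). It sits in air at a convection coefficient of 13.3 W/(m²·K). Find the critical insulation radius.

r_cr ≈ 7.92 mm

For a sphere r_cr = 2k/h = 2×0.0527/13.3
r_cr = 7.92 mm; since the bare radius (31 mm) is above r_cr, any added insulation will reduce heat loss.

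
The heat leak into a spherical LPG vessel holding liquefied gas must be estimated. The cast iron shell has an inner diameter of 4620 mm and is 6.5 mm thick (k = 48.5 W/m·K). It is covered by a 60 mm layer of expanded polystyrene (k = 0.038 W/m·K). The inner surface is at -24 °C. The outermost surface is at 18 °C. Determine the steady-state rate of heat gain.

For a spherical shell R = (1/r₁ − 1/r₂)/(4πk); film R = 1/(h·4πr²). In series:
R_cast iron shell = (1/2.31 − 1/2.3165)/(4π×48.5) = 1.993×10^-6 K/W
R_expanded polystyrene = (1/2.3165 − 1/2.3765)/(4π×0.038) = 0.02282 K/W
R_total = 0.02283 K/W
Q = ΔT/R_total = 42/0.02283

Q ≈ 1840 W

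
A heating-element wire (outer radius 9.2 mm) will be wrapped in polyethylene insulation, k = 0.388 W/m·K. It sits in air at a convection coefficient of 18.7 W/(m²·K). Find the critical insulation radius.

For a cylinder r_cr = k/h = 0.388/18.7
r_cr = 20.7 mm; since the bare radius (9.2 mm) is below r_cr, adding a thin layer of insulation will *increase* heat loss.

r_cr ≈ 20.7 mm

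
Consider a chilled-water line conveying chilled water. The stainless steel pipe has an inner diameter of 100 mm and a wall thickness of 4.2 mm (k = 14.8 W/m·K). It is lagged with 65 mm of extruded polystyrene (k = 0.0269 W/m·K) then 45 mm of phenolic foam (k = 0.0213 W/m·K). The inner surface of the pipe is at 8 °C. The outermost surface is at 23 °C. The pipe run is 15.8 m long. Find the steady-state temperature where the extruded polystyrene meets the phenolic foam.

Cylindrical conduction, so R = ln(r₂/r₁)/(2πkL) per layer, in series:
R_stainless steel pipe wall = ln(54.2/50)/(2π×14.8×15.8) = 5.49×10^-5 K/W
R_extruded polystyrene = ln(119.2/54.2)/(2π×0.0269×15.8) = 0.2951 K/W
R_phenolic foam = ln(164.2/119.2)/(2π×0.0213×15.8) = 0.1515 K/W
R_total = 0.4466 K/W
Q = ΔT/R_total = 15/0.4466
Q = 33.6 W
T_interface = T_inner + Q·ΣR(inner→interface) = 8 + 33.6×0.2952

T ≈ 17.9 °C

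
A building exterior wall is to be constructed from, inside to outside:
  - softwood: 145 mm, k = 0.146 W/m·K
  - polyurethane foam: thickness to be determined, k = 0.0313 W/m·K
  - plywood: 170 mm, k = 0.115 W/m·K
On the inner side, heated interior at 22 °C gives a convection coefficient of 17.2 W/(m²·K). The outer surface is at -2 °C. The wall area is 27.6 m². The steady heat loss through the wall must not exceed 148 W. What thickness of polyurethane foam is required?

Model the wall as resistances in series:
R_inner film = 1/(h_i·A) = 1/(17.2×27.6) = 0.002107 K/W
R_softwood = L/(kA) = 0.145/(0.146×27.6) = 0.03598 K/W
R_plywood = L/(kA) = 0.17/(0.115×27.6) = 0.05356 K/W
Sum of the known resistances R_other = 0.09165 K/W
Required total resistance R_tot = ΔT/Q_allow = 24/148 = 0.1622 K/W
R_polyurethane foam = R_tot − R_other = 0.07051 K/W
L = R·k·A = 0.07051×0.0313×27.6

L ≈ 60.9 mm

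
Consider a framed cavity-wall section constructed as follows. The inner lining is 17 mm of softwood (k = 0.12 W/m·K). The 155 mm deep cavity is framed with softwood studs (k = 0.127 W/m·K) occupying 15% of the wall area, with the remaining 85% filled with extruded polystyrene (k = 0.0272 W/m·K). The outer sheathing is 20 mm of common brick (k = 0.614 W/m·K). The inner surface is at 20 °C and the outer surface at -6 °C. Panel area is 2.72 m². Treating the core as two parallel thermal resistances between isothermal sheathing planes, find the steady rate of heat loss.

Sheathing layers in series; stud and cavity paths in parallel between them.
R_inner = 0.017/(0.12×2.72) = 0.05208 K/W
R_stud  = 0.155/(0.127×0.15×2.72) = 2.991 K/W
R_cav   = 0.155/(0.0272×0.85×2.72) = 2.465 K/W
1/R_core = 1/R_stud + 1/R_cav → R_core = 1.351 K/W
R_outer = 0.02/(0.614×2.72) = 0.01198 K/W
R_total = 1.415 K/W
Q = ΔT/R_total = 26/1.415

Q ≈ 18.4 W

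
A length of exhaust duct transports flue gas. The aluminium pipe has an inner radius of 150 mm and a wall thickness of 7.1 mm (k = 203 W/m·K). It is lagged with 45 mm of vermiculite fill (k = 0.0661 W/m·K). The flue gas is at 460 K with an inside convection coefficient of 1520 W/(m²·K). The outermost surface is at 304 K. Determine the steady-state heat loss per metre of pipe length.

q′ ≈ 257 W/m

Radial resistances (cylindrical: R_cond = ln(r_o/r_i)/(2πkL), R_conv = 1/(h·2πrL)):
R_inner film = 1/(h_i·2πr₁L) = 1/(1520×2π×0.15×1) = 6.98×10^-4 K/W
R_aluminium pipe wall = ln(157.1/150)/(2π×203×1) = 3.626×10^-5 K/W
R_vermiculite fill = ln(202.1/157.1)/(2π×0.0661×1) = 0.6065 K/W
R_total = 0.6072 K/W
Q = ΔT/R_total = 156/0.6072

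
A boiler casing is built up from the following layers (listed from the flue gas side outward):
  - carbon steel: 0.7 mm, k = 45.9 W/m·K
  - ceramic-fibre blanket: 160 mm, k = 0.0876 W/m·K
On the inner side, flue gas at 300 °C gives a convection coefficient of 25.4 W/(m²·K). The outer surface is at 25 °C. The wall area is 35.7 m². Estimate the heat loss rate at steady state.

Using the resistance-network approach (series):
R_inner film = 1/(h_i·A) = 1/(25.4×35.7) = 0.001103 K/W
R_carbon steel = L/(kA) = 0.0007/(45.9×35.7) = 4.272×10^-7 K/W
R_ceramic-fibre blanket = L/(kA) = 0.16/(0.0876×35.7) = 0.05116 K/W
R_total = 0.05227 K/W
Q = ΔT / R_total = 275 / 0.05227

Q ≈ 5260 W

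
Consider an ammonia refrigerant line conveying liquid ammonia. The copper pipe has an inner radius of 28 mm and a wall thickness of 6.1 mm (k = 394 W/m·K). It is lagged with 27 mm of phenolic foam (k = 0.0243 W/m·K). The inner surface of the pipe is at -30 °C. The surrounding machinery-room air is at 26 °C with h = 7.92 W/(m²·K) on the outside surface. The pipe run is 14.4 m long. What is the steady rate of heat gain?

Q ≈ 194 W

For a radial system each layer contributes R = ln(r_out/r_in)/(2πkL); films add R = 1/(hA).
R_copper pipe wall = ln(34.1/28)/(2π×394×14.4) = 5.529×10^-6 K/W
R_phenolic foam = ln(61.1/34.1)/(2π×0.0243×14.4) = 0.2653 K/W
R_outer film = 1/(h_o·2πr_oL) = 1/(7.92×2π×0.0611×14.4) = 0.02284 K/W
R_total = 0.2881 K/W
Q = ΔT/R_total = 56/0.2881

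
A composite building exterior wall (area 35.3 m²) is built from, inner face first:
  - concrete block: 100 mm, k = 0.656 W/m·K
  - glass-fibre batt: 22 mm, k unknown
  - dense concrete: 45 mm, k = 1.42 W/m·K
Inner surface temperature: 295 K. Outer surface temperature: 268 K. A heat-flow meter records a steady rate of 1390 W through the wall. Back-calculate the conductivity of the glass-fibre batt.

Model the wall as resistances in series:
R_concrete block = L/(kA) = 0.1/(0.656×35.3) = 0.004318 K/W
R_dense concrete = L/(kA) = 0.045/(1.42×35.3) = 8.977×10^-4 K/W
Sum of known resistances R_other = 0.005216 K/W
Total R = ΔT/Q = 27/1390 = 0.01942 K/W
R_glass-fibre batt = R_total − R_other = 0.01421 K/W
k = L/(R·A) = 0.022/(0.01421×35.3)

k ≈ 0.0439 W/(m·K)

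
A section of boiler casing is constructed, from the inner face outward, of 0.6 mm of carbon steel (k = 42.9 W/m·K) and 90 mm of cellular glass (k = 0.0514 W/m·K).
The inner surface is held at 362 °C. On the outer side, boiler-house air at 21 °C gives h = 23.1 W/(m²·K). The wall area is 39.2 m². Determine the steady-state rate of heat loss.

Using the resistance-network approach (series):
R_carbon steel = L/(kA) = 0.0006/(42.9×39.2) = 3.568×10^-7 K/W
R_cellular glass = L/(kA) = 0.09/(0.0514×39.2) = 0.04467 K/W
R_outer film = 1/(h_o·A) = 1/(23.1×39.2) = 0.001104 K/W
R_total = 0.04577 K/W
Q = ΔT / R_total = 341 / 0.04577

Q ≈ 7450 W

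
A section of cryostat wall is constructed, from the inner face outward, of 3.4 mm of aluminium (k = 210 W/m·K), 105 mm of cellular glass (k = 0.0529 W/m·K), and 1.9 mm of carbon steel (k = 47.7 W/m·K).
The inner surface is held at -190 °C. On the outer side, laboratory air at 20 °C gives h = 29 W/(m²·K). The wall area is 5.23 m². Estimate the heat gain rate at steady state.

Series thermal resistances:
R_aluminium = L/(kA) = 0.0034/(210×5.23) = 3.096×10^-6 K/W
R_cellular glass = L/(kA) = 0.105/(0.0529×5.23) = 0.3795 K/W
R_carbon steel = L/(kA) = 0.0019/(47.7×5.23) = 7.616×10^-6 K/W
R_outer film = 1/(h_o·A) = 1/(29×5.23) = 0.006593 K/W
R_total = 0.3861 K/W
Q = ΔT / R_total = 210 / 0.3861

Q ≈ 544 W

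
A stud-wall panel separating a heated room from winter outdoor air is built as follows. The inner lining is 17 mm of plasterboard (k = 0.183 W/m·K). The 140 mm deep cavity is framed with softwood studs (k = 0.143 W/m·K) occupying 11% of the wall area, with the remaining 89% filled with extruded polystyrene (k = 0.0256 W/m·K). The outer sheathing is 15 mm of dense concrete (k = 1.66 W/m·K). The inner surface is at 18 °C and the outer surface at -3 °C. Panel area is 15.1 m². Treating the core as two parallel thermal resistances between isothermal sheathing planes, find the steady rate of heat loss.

Sheathing layers in series; stud and cavity paths in parallel between them.
R_inner = 0.017/(0.183×15.1) = 0.006152 K/W
R_stud  = 0.14/(0.143×0.11×15.1) = 0.5894 K/W
R_cav   = 0.14/(0.0256×0.89×15.1) = 0.4069 K/W
1/R_core = 1/R_stud + 1/R_cav → R_core = 0.2407 K/W
R_outer = 0.015/(1.66×15.1) = 5.984×10^-4 K/W
R_total = 0.2475 K/W
Q = ΔT/R_total = 21/0.2475

Q ≈ 84.9 W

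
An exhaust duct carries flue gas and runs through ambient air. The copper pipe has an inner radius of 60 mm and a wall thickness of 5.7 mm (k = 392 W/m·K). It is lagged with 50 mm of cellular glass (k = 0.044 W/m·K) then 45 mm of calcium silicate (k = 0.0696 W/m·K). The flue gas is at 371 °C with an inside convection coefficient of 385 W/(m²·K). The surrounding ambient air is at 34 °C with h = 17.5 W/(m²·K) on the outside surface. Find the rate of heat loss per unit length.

Per-layer cylindrical resistances, series-summed:
R_inner film = 1/(h_i·2πr₁L) = 1/(385×2π×0.06×1) = 0.00689 K/W
R_copper pipe wall = ln(65.7/60)/(2π×392×1) = 3.685×10^-5 K/W
R_cellular glass = ln(115.7/65.7)/(2π×0.044×1) = 2.047 K/W
R_calcium silicate = ln(160.7/115.7)/(2π×0.0696×1) = 0.7513 K/W
R_outer film = 1/(h_o·2πr_oL) = 1/(17.5×2π×0.1607×1) = 0.05659 K/W
R_total = 2.862 K/W
Q = ΔT/R_total = 337/2.862

q′ ≈ 118 W/m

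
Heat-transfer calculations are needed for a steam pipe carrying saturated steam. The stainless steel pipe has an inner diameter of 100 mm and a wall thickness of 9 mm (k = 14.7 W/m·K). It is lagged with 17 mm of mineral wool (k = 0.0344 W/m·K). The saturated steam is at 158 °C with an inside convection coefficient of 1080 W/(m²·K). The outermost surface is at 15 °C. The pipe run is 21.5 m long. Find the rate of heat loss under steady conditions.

Per-layer cylindrical resistances, series-summed:
R_inner film = 1/(h_i·2πr₁L) = 1/(1080×2π×0.05×21.5) = 1.371×10^-4 K/W
R_stainless steel pipe wall = ln(59/50)/(2π×14.7×21.5) = 8.335×10^-5 K/W
R_mineral wool = ln(76/59)/(2π×0.0344×21.5) = 0.05449 K/W
R_total = 0.05471 K/W
Q = ΔT/R_total = 143/0.05471

Q ≈ 2610 W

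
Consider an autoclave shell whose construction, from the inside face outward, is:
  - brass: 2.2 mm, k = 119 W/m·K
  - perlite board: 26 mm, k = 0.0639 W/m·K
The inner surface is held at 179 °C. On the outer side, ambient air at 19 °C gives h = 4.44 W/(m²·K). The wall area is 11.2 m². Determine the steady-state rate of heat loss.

Series thermal resistances:
R_brass = L/(kA) = 0.0022/(119×11.2) = 1.651×10^-6 K/W
R_perlite board = L/(kA) = 0.026/(0.0639×11.2) = 0.03633 K/W
R_outer film = 1/(h_o·A) = 1/(4.44×11.2) = 0.02011 K/W
R_total = 0.05644 K/W
Q = ΔT / R_total = 160 / 0.05644

Q ≈ 2830 W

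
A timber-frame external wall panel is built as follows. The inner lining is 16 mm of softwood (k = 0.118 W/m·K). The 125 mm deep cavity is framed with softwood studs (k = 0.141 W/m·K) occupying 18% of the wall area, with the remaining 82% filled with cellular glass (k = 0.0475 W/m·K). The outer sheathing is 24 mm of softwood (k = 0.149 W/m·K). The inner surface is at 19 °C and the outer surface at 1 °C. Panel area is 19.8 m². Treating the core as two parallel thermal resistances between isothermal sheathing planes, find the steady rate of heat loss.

Sheathing layers in series; stud and cavity paths in parallel between them.
R_inner = 0.016/(0.118×19.8) = 0.006848 K/W
R_stud  = 0.125/(0.141×0.18×19.8) = 0.2487 K/W
R_cav   = 0.125/(0.0475×0.82×19.8) = 0.1621 K/W
1/R_core = 1/R_stud + 1/R_cav → R_core = 0.09814 K/W
R_outer = 0.024/(0.149×19.8) = 0.008135 K/W
R_total = 0.1131 K/W
Q = ΔT/R_total = 18/0.1131

Q ≈ 159 W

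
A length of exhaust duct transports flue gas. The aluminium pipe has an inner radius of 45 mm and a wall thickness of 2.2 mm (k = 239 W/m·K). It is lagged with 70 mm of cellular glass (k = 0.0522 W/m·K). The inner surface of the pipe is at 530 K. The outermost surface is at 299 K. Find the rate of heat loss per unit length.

q′ ≈ 83.3 W/m

Radial resistances (cylindrical: R_cond = ln(r_o/r_i)/(2πkL), R_conv = 1/(h·2πrL)):
R_aluminium pipe wall = ln(47.2/45)/(2π×239×1) = 3.179×10^-5 K/W
R_cellular glass = ln(117.2/47.2)/(2π×0.0522×1) = 2.773 K/W
R_total = 2.773 K/W
Q = ΔT/R_total = 231/2.773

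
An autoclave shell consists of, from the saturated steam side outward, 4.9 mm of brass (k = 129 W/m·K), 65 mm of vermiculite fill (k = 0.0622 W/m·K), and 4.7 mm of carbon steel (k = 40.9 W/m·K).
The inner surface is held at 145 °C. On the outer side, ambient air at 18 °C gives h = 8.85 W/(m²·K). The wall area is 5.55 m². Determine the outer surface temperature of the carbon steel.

T ≈ 30.4 °C

Using the resistance-network approach (series):
R_brass = L/(kA) = 0.0049/(129×5.55) = 6.844×10^-6 K/W
R_vermiculite fill = L/(kA) = 0.065/(0.0622×5.55) = 0.1883 K/W
R_carbon steel = L/(kA) = 0.0047/(40.9×5.55) = 2.071×10^-5 K/W
R_outer film = 1/(h_o·A) = 1/(8.85×5.55) = 0.02036 K/W
R_total = 0.2087 K/W;  Q = ΔT/R_total = 127/0.2087 = 608.6 W
T_interface = T_inner − Q·ΣR(inner→interface) = 145 − 609×0.1883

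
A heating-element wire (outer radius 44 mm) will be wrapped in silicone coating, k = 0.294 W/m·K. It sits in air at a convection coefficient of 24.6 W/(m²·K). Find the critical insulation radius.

For a cylinder r_cr = k/h = 0.294/24.6
r_cr = 12 mm; since the bare radius (44 mm) is above r_cr, any added insulation will reduce heat loss.

r_cr ≈ 12 mm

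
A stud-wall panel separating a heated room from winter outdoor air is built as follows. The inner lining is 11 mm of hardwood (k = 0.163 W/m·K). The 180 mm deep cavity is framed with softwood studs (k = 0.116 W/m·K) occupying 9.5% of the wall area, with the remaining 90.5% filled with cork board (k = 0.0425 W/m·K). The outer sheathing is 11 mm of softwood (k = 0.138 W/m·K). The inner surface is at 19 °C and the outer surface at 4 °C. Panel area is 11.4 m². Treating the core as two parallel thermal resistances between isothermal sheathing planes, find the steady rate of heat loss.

Sheathing layers in series; stud and cavity paths in parallel between them.
R_inner = 0.011/(0.163×11.4) = 0.00592 K/W
R_stud  = 0.18/(0.116×0.095×11.4) = 1.433 K/W
R_cav   = 0.18/(0.0425×0.905×11.4) = 0.4105 K/W
1/R_core = 1/R_stud + 1/R_cav → R_core = 0.3191 K/W
R_outer = 0.011/(0.138×11.4) = 0.006992 K/W
R_total = 0.332 K/W
Q = ΔT/R_total = 15/0.332

Q ≈ 45.2 W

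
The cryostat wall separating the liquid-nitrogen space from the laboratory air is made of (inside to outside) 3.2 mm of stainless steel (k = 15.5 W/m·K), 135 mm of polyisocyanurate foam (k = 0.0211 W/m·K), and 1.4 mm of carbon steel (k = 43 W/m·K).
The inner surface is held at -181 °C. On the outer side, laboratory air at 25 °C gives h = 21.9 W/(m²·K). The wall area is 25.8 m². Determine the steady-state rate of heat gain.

Treating each layer as a thermal resistance in series:
R_stainless steel = L/(kA) = 0.0032/(15.5×25.8) = 8.002×10^-6 K/W
R_polyisocyanurate foam = L/(kA) = 0.135/(0.0211×25.8) = 0.248 K/W
R_carbon steel = L/(kA) = 0.0014/(43×25.8) = 1.262×10^-6 K/W
R_outer film = 1/(h_o·A) = 1/(21.9×25.8) = 0.00177 K/W
R_total = 0.2498 K/W
Q = ΔT / R_total = 206 / 0.2498

Q ≈ 825 W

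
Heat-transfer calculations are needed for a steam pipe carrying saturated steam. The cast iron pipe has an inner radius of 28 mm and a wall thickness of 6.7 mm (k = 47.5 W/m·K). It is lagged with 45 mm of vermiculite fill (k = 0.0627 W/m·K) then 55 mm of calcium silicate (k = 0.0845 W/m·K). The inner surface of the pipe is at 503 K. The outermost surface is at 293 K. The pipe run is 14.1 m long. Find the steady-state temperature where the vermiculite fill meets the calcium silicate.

Treating each annulus and film as a series resistance:
R_cast iron pipe wall = ln(34.7/28)/(2π×47.5×14.1) = 5.098×10^-5 K/W
R_vermiculite fill = ln(79.7/34.7)/(2π×0.0627×14.1) = 0.1497 K/W
R_calcium silicate = ln(134.7/79.7)/(2π×0.0845×14.1) = 0.0701 K/W
R_total = 0.2198 K/W
Q = ΔT/R_total = 210/0.2198
Q = 955 W
T_interface = T_inner − Q·ΣR(inner→interface) = 503 − 955×0.1497

T ≈ 360 K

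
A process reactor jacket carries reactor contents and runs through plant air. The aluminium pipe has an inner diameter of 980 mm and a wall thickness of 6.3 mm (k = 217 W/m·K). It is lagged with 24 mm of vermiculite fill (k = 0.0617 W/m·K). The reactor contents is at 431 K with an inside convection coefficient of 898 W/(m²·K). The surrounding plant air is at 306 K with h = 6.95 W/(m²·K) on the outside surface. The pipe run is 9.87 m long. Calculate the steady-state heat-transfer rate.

Q ≈ 7420 W

Cylindrical conduction, so R = ln(r₂/r₁)/(2πkL) per layer, in series:
R_inner film = 1/(h_i·2πr₁L) = 1/(898×2π×0.49×9.87) = 3.665×10^-5 K/W
R_aluminium pipe wall = ln(496.3/490)/(2π×217×9.87) = 9.493×10^-7 K/W
R_vermiculite fill = ln(520.3/496.3)/(2π×0.0617×9.87) = 0.01234 K/W
R_outer film = 1/(h_o·2πr_oL) = 1/(6.95×2π×0.5203×9.87) = 0.004459 K/W
R_total = 0.01684 K/W
Q = ΔT/R_total = 125/0.01684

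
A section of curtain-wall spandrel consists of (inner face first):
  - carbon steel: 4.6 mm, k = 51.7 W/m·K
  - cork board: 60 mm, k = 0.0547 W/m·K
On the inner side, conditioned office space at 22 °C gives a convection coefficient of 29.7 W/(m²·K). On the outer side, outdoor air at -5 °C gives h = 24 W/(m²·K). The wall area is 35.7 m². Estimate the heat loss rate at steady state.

Q ≈ 822 W

Treating each layer as a thermal resistance in series:
R_inner film = 1/(h_i·A) = 1/(29.7×35.7) = 9.431×10^-4 K/W
R_carbon steel = L/(kA) = 0.0046/(51.7×35.7) = 2.492×10^-6 K/W
R_cork board = L/(kA) = 0.06/(0.0547×35.7) = 0.03073 K/W
R_outer film = 1/(h_o·A) = 1/(24×35.7) = 0.001167 K/W
R_total = 0.03284 K/W
Q = ΔT / R_total = 27 / 0.03284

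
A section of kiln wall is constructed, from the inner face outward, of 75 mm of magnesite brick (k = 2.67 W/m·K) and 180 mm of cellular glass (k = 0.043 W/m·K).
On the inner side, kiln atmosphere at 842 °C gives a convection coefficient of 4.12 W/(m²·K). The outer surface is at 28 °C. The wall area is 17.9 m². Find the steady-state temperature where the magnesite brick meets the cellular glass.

Treating each layer as a thermal resistance in series:
R_inner film = 1/(h_i·A) = 1/(4.12×17.9) = 0.01356 K/W
R_magnesite brick = L/(kA) = 0.075/(2.67×17.9) = 0.001569 K/W
R_cellular glass = L/(kA) = 0.18/(0.043×17.9) = 0.2339 K/W
R_total = 0.249 K/W;  Q = ΔT/R_total = 814/0.249 = 3269 W
T_interface = T_inner − Q·ΣR(inner→interface) = 842 − 3270×0.01513

T ≈ 793 °C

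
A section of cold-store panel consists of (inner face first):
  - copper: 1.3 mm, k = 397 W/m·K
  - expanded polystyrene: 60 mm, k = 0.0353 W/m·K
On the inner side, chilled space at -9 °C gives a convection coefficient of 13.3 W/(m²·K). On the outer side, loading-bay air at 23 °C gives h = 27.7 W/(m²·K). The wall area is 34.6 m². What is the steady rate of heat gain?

Q ≈ 611 W

Using the resistance-network approach (series):
R_inner film = 1/(h_i·A) = 1/(13.3×34.6) = 0.002173 K/W
R_copper = L/(kA) = 0.0013/(397×34.6) = 9.464×10^-8 K/W
R_expanded polystyrene = L/(kA) = 0.06/(0.0353×34.6) = 0.04912 K/W
R_outer film = 1/(h_o·A) = 1/(27.7×34.6) = 0.001043 K/W
R_total = 0.05234 K/W
Q = ΔT / R_total = 32 / 0.05234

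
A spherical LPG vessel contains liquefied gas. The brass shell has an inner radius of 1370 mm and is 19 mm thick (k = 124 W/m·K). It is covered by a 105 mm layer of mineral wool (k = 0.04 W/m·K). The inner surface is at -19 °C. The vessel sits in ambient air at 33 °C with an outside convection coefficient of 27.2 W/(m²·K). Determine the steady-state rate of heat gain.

Spherical conduction: R = (1/r_in − 1/r_out)/(4πk) per layer; series-sum.
R_brass shell = (1/1.37 − 1/1.389)/(4π×124) = 6.408×10^-6 K/W
R_mineral wool = (1/1.389 − 1/1.494)/(4π×0.04) = 0.1007 K/W
R_outer film = 1/(h·4πr_o²) = 1/(27.2×4π×1.494²) = 0.001311 K/W
R_total = 0.102 K/W
Q = ΔT/R_total = 52/0.102

Q ≈ 510 W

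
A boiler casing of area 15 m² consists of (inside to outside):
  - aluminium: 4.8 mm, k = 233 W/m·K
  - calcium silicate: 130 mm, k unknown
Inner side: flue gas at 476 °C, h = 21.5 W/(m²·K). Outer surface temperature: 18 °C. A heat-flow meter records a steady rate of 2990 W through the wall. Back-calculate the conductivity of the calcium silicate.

Using the resistance-network approach (series):
R_inner film = 1/(h_i·A) = 1/(21.5×15) = 0.003101 K/W
R_aluminium = L/(kA) = 0.0048/(233×15) = 1.373×10^-6 K/W
Sum of known resistances R_other = 0.003102 K/W
Total R = ΔT/Q = 458/2990 = 0.1532 K/W
R_calcium silicate = R_total − R_other = 0.1501 K/W
k = L/(R·A) = 0.13/(0.1501×15)

k ≈ 0.0577 W/(m·K)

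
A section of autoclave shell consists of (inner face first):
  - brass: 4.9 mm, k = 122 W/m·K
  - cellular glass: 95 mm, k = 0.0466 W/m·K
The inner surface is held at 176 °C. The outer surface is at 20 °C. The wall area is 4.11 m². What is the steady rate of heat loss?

Using the resistance-network approach (series):
R_brass = L/(kA) = 0.0049/(122×4.11) = 9.772×10^-6 K/W
R_cellular glass = L/(kA) = 0.095/(0.0466×4.11) = 0.496 K/W
R_total = 0.496 K/W
Q = ΔT / R_total = 156 / 0.496

Q ≈ 314 W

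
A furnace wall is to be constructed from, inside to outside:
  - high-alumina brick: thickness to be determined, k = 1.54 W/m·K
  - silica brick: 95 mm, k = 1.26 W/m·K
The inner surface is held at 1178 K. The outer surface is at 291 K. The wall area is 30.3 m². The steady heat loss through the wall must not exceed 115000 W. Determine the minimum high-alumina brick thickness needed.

L ≈ 244 mm

Model the wall as resistances in series:
R_silica brick = L/(kA) = 0.095/(1.26×30.3) = 0.002488 K/W
Sum of the known resistances R_other = 0.002488 K/W
Required total resistance R_tot = ΔT/Q_allow = 887/115000 = 0.007713 K/W
R_high-alumina brick = R_tot − R_other = 0.005225 K/W
L = R·k·A = 0.005225×1.54×30.3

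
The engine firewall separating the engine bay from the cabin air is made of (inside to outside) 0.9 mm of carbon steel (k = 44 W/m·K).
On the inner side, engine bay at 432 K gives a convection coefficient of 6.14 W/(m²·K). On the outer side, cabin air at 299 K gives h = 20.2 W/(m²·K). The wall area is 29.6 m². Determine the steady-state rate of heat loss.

Thermal resistances in series:
R_inner film = 1/(h_i·A) = 1/(6.14×29.6) = 0.005502 K/W
R_carbon steel = L/(kA) = 0.0009/(44×29.6) = 6.91×10^-7 K/W
R_outer film = 1/(h_o·A) = 1/(20.2×29.6) = 0.001672 K/W
R_total = 0.007175 K/W
Q = ΔT / R_total = 133 / 0.007175

Q ≈ 18500 W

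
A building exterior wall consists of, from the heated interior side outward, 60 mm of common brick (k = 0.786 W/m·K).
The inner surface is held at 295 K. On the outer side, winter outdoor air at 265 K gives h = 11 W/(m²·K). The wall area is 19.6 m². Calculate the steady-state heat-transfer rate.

Treating each layer as a thermal resistance in series:
R_common brick = L/(kA) = 0.06/(0.786×19.6) = 0.003895 K/W
R_outer film = 1/(h_o·A) = 1/(11×19.6) = 0.004638 K/W
R_total = 0.008533 K/W
Q = ΔT / R_total = 30 / 0.008533

Q ≈ 3520 W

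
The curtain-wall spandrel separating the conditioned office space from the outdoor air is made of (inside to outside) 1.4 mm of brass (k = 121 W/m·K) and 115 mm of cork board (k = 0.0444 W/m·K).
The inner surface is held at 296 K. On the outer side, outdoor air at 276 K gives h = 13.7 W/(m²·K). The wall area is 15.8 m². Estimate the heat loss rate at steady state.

Using the resistance-network approach (series):
R_brass = L/(kA) = 0.0014/(121×15.8) = 7.323×10^-7 K/W
R_cork board = L/(kA) = 0.115/(0.0444×15.8) = 0.1639 K/W
R_outer film = 1/(h_o·A) = 1/(13.7×15.8) = 0.00462 K/W
R_total = 0.1686 K/W
Q = ΔT / R_total = 20 / 0.1686

Q ≈ 119 W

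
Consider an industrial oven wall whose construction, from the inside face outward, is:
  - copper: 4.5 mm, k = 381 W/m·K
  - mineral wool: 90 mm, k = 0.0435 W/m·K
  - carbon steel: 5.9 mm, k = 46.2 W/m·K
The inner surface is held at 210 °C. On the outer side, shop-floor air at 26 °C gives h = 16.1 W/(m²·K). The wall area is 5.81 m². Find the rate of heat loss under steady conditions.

Using the resistance-network approach (series):
R_copper = L/(kA) = 0.0045/(381×5.81) = 2.033×10^-6 K/W
R_mineral wool = L/(kA) = 0.09/(0.0435×5.81) = 0.3561 K/W
R_carbon steel = L/(kA) = 0.0059/(46.2×5.81) = 2.198×10^-5 K/W
R_outer film = 1/(h_o·A) = 1/(16.1×5.81) = 0.01069 K/W
R_total = 0.3668 K/W
Q = ΔT / R_total = 184 / 0.3668

Q ≈ 502 W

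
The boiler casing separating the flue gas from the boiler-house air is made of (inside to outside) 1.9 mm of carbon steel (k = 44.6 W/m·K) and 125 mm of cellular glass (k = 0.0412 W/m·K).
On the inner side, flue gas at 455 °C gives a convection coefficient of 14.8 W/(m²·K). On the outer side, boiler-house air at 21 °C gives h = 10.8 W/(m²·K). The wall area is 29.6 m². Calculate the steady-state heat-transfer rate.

Treating each layer as a thermal resistance in series:
R_inner film = 1/(h_i·A) = 1/(14.8×29.6) = 0.002283 K/W
R_carbon steel = L/(kA) = 0.0019/(44.6×29.6) = 1.439×10^-6 K/W
R_cellular glass = L/(kA) = 0.125/(0.0412×29.6) = 0.1025 K/W
R_outer film = 1/(h_o·A) = 1/(10.8×29.6) = 0.003128 K/W
R_total = 0.1079 K/W
Q = ΔT / R_total = 434 / 0.1079

Q ≈ 4020 W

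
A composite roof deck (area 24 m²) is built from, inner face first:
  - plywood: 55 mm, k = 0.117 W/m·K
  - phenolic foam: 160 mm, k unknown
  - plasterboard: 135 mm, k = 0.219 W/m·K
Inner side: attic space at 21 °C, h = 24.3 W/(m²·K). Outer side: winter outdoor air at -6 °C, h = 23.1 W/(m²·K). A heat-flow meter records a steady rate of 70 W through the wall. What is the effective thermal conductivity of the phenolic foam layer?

Using the resistance-network approach (series):
R_inner film = 1/(h_i·A) = 1/(24.3×24) = 0.001715 K/W
R_plywood = L/(kA) = 0.055/(0.117×24) = 0.01959 K/W
R_plasterboard = L/(kA) = 0.135/(0.219×24) = 0.02568 K/W
R_outer film = 1/(h_o·A) = 1/(23.1×24) = 0.001804 K/W
Sum of known resistances R_other = 0.04879 K/W
Total R = ΔT/Q = 27/70 = 0.3857 K/W
R_phenolic foam = R_total − R_other = 0.3369 K/W
k = L/(R·A) = 0.16/(0.3369×24)

k ≈ 0.0198 W/(m·K)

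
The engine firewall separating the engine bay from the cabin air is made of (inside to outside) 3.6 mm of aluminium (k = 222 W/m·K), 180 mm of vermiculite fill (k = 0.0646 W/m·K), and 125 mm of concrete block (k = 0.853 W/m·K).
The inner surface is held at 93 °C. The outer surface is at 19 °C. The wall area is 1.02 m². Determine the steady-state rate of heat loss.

Q ≈ 25.7 W

Treating each layer as a thermal resistance in series:
R_aluminium = L/(kA) = 0.0036/(222×1.02) = 1.59×10^-5 K/W
R_vermiculite fill = L/(kA) = 0.18/(0.0646×1.02) = 2.732 K/W
R_concrete block = L/(kA) = 0.125/(0.853×1.02) = 0.1437 K/W
R_total = 2.875 K/W
Q = ΔT / R_total = 74 / 2.875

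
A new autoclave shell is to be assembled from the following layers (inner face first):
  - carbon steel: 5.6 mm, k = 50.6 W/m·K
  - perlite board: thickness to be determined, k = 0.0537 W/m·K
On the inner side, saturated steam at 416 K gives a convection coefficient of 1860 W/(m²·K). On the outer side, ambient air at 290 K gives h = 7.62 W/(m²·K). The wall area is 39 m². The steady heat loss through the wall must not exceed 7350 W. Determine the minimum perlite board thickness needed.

Using the resistance-network approach (series):
R_inner film = 1/(h_i·A) = 1/(1860×39) = 1.379×10^-5 K/W
R_carbon steel = L/(kA) = 0.0056/(50.6×39) = 2.838×10^-6 K/W
R_outer film = 1/(h_o·A) = 1/(7.62×39) = 0.003365 K/W
Sum of the known resistances R_other = 0.003382 K/W
Required total resistance R_tot = ΔT/Q_allow = 126/7350 = 0.01714 K/W
R_perlite board = R_tot − R_other = 0.01376 K/W
L = R·k·A = 0.01376×0.0537×39

L ≈ 28.8 mm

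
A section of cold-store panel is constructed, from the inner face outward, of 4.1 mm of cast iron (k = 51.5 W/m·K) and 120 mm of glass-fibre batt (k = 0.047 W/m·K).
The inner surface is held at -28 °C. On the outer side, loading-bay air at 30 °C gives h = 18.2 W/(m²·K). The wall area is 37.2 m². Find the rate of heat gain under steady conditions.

Treating each layer as a thermal resistance in series:
R_cast iron = L/(kA) = 0.0041/(51.5×37.2) = 2.14×10^-6 K/W
R_glass-fibre batt = L/(kA) = 0.12/(0.047×37.2) = 0.06863 K/W
R_outer film = 1/(h_o·A) = 1/(18.2×37.2) = 0.001477 K/W
R_total = 0.07011 K/W
Q = ΔT / R_total = 58 / 0.07011

Q ≈ 827 W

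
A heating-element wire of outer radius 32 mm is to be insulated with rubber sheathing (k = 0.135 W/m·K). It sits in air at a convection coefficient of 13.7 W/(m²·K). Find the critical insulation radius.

For a cylinder r_cr = k/h = 0.135/13.7
r_cr = 9.85 mm; since the bare radius (32 mm) is above r_cr, any added insulation will reduce heat loss.

r_cr ≈ 9.85 mm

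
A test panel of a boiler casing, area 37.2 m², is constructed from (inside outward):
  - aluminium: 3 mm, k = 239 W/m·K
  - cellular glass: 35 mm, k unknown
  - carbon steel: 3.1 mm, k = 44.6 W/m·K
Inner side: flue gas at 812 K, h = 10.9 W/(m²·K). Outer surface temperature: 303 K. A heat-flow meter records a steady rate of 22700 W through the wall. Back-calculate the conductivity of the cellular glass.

Series thermal resistances:
R_inner film = 1/(h_i·A) = 1/(10.9×37.2) = 0.002466 K/W
R_aluminium = L/(kA) = 0.003/(239×37.2) = 3.374×10^-7 K/W
R_carbon steel = L/(kA) = 0.0031/(44.6×37.2) = 1.868×10^-6 K/W
Sum of known resistances R_other = 0.002468 K/W
Total R = ΔT/Q = 509/22700 = 0.02242 K/W
R_cellular glass = R_total − R_other = 0.01995 K/W
k = L/(R·A) = 0.035/(0.01995×37.2)

k ≈ 0.0472 W/(m·K)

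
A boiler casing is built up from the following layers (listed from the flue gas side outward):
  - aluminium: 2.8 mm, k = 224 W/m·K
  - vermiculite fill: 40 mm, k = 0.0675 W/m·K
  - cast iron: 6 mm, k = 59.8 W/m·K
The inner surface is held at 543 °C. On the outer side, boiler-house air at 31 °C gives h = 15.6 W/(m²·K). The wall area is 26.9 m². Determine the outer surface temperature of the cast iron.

T ≈ 81 °C

Model the wall as resistances in series:
R_aluminium = L/(kA) = 0.0028/(224×26.9) = 4.647×10^-7 K/W
R_vermiculite fill = L/(kA) = 0.04/(0.0675×26.9) = 0.02203 K/W
R_cast iron = L/(kA) = 0.006/(59.8×26.9) = 3.73×10^-6 K/W
R_outer film = 1/(h_o·A) = 1/(15.6×26.9) = 0.002383 K/W
R_total = 0.02442 K/W;  Q = ΔT/R_total = 512/0.02442 = 20970 W
T_interface = T_inner − Q·ΣR(inner→interface) = 543 − 21000×0.02203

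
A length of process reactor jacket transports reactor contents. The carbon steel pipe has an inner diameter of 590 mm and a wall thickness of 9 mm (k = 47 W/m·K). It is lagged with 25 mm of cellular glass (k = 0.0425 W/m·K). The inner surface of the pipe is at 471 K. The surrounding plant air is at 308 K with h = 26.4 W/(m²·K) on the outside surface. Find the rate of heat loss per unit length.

q′ ≈ 518 W/m

Treating each annulus and film as a series resistance:
R_carbon steel pipe wall = ln(304/295)/(2π×47×1) = 1.018×10^-4 K/W
R_cellular glass = ln(329/304)/(2π×0.0425×1) = 0.296 K/W
R_outer film = 1/(h_o·2πr_oL) = 1/(26.4×2π×0.329×1) = 0.01832 K/W
R_total = 0.3144 K/W
Q = ΔT/R_total = 163/0.3144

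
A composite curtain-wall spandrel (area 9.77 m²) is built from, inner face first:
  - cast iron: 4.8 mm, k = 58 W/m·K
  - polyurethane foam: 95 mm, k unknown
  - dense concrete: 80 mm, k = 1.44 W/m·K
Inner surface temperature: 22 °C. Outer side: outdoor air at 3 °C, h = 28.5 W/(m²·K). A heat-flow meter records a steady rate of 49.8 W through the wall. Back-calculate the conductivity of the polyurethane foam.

k ≈ 0.0261 W/(m·K)

Series thermal resistances:
R_cast iron = L/(kA) = 0.0048/(58×9.77) = 8.471×10^-6 K/W
R_dense concrete = L/(kA) = 0.08/(1.44×9.77) = 0.005686 K/W
R_outer film = 1/(h_o·A) = 1/(28.5×9.77) = 0.003591 K/W
Sum of known resistances R_other = 0.009286 K/W
Total R = ΔT/Q = 19/49.8 = 0.3815 K/W
R_polyurethane foam = R_total − R_other = 0.3722 K/W
k = L/(R·A) = 0.095/(0.3722×9.77)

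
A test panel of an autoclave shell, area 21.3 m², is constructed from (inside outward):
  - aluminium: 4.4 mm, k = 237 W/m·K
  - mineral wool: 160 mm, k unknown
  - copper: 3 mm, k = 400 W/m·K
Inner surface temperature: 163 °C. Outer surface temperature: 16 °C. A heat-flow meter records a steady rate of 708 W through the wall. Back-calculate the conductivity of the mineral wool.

k ≈ 0.0362 W/(m·K)

Series thermal resistances:
R_aluminium = L/(kA) = 0.0044/(237×21.3) = 8.716×10^-7 K/W
R_copper = L/(kA) = 0.003/(400×21.3) = 3.521×10^-7 K/W
Sum of known resistances R_other = 1.224×10^-6 K/W
Total R = ΔT/Q = 147/708 = 0.2076 K/W
R_mineral wool = R_total − R_other = 0.2076 K/W
k = L/(R·A) = 0.16/(0.2076×21.3)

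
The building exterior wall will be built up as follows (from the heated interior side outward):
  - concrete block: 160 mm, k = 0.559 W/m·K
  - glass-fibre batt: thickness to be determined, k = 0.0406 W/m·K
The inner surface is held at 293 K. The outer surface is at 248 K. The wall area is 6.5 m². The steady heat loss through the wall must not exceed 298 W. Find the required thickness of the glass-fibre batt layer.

L ≈ 28.2 mm

Model the wall as resistances in series:
R_concrete block = L/(kA) = 0.16/(0.559×6.5) = 0.04403 K/W
Sum of the known resistances R_other = 0.04403 K/W
Required total resistance R_tot = ΔT/Q_allow = 45/298 = 0.151 K/W
R_glass-fibre batt = R_tot − R_other = 0.107 K/W
L = R·k·A = 0.107×0.0406×6.5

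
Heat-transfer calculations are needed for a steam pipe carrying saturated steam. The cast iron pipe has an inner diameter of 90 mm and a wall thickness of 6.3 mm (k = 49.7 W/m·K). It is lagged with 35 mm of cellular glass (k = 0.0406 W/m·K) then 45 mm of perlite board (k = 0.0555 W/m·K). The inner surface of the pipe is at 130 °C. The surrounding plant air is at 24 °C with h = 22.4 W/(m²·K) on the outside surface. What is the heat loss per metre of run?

q′ ≈ 32.2 W/m

Cylindrical conduction, so R = ln(r₂/r₁)/(2πkL) per layer, in series:
R_cast iron pipe wall = ln(51.3/45)/(2π×49.7×1) = 4.196×10^-4 K/W
R_cellular glass = ln(86.3/51.3)/(2π×0.0406×1) = 2.039 K/W
R_perlite board = ln(131.3/86.3)/(2π×0.0555×1) = 1.203 K/W
R_outer film = 1/(h_o·2πr_oL) = 1/(22.4×2π×0.1313×1) = 0.05411 K/W
R_total = 3.297 K/W
Q = ΔT/R_total = 106/3.297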